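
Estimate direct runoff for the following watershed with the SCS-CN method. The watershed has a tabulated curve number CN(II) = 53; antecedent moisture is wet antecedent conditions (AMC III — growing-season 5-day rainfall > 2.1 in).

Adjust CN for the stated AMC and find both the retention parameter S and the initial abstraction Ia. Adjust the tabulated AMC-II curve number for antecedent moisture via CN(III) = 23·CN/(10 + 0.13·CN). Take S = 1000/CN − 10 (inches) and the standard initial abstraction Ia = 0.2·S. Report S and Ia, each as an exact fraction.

S = 4700/1219 in ≈ 3.856 in; Ia = 940/1219 in ≈ 0.771 in

CN(III) from CN(II)=53: (23·53)/(10 + 0.13·53) = 121900/1689 ≈ 72.173
Retention S: 1000/CN − 10 with CN=72.173 → S = 4700/1219 ≈ 3.856 in
Initial abstraction Ia = S/5 = (4700/1219)/5 = 940/1219 ≈ 0.771 in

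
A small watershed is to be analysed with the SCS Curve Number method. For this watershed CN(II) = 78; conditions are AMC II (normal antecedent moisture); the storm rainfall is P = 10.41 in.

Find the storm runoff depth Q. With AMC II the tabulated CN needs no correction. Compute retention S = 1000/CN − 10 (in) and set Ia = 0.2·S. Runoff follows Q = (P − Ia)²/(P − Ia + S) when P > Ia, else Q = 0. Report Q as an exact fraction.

AMC II — tabulated CN = 78 applies directly.
S = 1000/78 − 10 = 110/39 in ≈ 2.821 in
Ia = 0.2·(110/39) = 22/39 in ≈ 0.564 in
P − Ia = 10.410 − 0.564 = 38399/3900 ≈ 9.846 in (> 0, runoff occurs)
Q: (38399/3900)² ÷ (49399/3900) = 1474483201/192656100 in (≈ 7.653 in)

Q = 1474483201/192656100 in ≈ 7.653 in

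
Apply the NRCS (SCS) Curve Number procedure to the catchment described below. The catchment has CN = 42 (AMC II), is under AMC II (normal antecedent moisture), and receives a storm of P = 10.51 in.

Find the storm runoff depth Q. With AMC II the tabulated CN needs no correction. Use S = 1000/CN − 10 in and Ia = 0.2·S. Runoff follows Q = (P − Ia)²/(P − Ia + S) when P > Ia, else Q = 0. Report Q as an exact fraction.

CN(II) = 42; AMC II needs no correction.
Max retention: S = 1000/42 − 10 = 290/21 in (≈ 13.810 in)
Initial abstraction Ia = S/5 = (290/21)/5 = 58/21 ≈ 2.762 in
P − Ia = 10.510 − 2.762 = 16271/2100 ≈ 7.748 in (> 0, runoff occurs)
Q = (16271/2100)²/((16271/2100) + 290/21) = (264745441/4410000)/(45271/2100) = 264745441/95069100 in ≈ 2.785 in

Q = 264745441/95069100 in ≈ 2.785 in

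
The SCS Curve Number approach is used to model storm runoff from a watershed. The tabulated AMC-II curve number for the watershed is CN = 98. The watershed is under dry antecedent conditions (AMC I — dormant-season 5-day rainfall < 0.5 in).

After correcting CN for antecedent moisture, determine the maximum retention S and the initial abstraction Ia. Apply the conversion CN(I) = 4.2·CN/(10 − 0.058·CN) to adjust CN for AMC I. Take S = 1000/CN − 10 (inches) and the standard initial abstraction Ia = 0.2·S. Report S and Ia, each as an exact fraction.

Dry (AMC I): CN(I) = 4.2·98/(10 − 0.058·98) = (2058/5)/(1079/250) = 102900/1079 ≈ 95.366
Retention S: 1000/CN − 10 with CN=95.366 → S = 500/1029 ≈ 0.486 in
Initial abstraction Ia = S/5 = (500/1029)/5 = 100/1029 ≈ 0.097 in

S = 500/1029 in ≈ 0.486 in; Ia = 100/1029 in ≈ 0.097 in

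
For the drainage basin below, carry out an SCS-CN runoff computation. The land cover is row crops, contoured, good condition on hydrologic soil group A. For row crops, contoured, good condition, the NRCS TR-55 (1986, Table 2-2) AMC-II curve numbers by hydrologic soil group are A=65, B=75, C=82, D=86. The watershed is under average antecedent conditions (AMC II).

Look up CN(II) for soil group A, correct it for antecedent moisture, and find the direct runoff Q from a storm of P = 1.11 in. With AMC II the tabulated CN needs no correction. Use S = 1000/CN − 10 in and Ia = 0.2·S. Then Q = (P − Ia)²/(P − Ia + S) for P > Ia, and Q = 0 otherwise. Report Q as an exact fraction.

Q = 1849/9155900 in ≈ 0.000 in

NRCS table: row crops, contoured, good condition, soil group A → CN(II) = 65
CN(II) = 65; AMC II needs no correction.
S = 1000/65 − 10 = 70/13 in ≈ 5.385 in
Ia = 0.2·(70/13) = 14/13 in ≈ 1.077 in
Since P=1.110 > Ia=1.077: effective rainfall P−Ia = 43/1300 in
Q: (43/1300)² ÷ (7043/1300) = 1849/9155900 in (≈ 0.000 in)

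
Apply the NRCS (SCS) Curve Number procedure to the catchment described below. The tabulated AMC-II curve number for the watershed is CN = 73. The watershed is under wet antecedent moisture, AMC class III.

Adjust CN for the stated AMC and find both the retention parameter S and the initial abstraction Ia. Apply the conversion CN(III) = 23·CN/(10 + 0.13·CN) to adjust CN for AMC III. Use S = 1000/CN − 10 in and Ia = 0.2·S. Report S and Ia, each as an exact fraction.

S = 2700/1679 in ≈ 1.608 in; Ia = 540/1679 in ≈ 0.322 in

Adjust CN=73 to AMC III: 23·73/(10 + 0.13·73) → 1679 ÷ (1949/100) = 167900/1949 ≈ 86.147
Retention S: 1000/CN − 10 with CN=86.147 → S = 2700/1679 ≈ 1.608 in
Ia = 0.2S: 0.2·1.608 = 0.322 in (exactly 540/1679)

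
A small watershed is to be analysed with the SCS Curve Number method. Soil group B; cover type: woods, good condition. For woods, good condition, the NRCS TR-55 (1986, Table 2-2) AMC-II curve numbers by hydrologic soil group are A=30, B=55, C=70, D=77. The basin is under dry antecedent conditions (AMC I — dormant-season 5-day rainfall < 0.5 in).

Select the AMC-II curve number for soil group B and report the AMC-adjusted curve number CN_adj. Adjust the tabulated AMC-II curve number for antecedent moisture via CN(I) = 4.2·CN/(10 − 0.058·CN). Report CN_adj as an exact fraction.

CN_adj = 7700/227 ≈ 33.921

NRCS table: woods, good condition, soil group B → CN(II) = 55
Dry (AMC I): CN(I) = 4.2·55/(10 − 0.058·55) = 231/(681/100) = 7700/227 ≈ 33.921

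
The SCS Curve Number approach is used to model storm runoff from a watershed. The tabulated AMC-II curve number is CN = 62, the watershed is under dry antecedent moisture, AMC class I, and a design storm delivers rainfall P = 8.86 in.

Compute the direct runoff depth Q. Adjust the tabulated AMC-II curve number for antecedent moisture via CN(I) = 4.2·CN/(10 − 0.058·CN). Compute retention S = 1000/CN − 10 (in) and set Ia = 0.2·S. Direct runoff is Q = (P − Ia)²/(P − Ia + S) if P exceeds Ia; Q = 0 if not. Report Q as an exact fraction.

Q = 37400852449/21756192150 in ≈ 1.719 in

CN(I) from CN(II)=62: (4.2·62)/(10 − 0.058·62) = 65100/1601 ≈ 40.662
Max retention: S = 1000/(65100/1601) − 10 = 9500/651 in (≈ 14.593 in)
Ia = 0.2S: 0.2·14.593 = 2.919 in (exactly 1900/651)
Since P=8.860 > Ia=2.919: effective rainfall P−Ia = 193393/32550 in
Q = (193393/32550)²/((193393/32550) + 9500/651) = (37400852449/1059502500)/(668393/32550) = 37400852449/21756192150 in ≈ 1.719 in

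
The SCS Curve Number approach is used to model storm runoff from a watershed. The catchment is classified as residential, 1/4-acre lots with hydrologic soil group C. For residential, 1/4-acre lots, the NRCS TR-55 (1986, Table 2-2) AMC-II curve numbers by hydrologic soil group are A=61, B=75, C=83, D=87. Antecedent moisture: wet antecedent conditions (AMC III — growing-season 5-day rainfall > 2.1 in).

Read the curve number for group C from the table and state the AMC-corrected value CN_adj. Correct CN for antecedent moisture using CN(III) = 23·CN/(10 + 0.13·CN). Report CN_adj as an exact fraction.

NRCS table: residential, 1/4-acre lots, soil group C → CN(II) = 83
Wet (AMC III): CN(III) = 23·83/(10 + 0.13·83) = 1909/(2079/100) = 190900/2079 ≈ 91.823

CN_adj = 190900/2079 ≈ 91.823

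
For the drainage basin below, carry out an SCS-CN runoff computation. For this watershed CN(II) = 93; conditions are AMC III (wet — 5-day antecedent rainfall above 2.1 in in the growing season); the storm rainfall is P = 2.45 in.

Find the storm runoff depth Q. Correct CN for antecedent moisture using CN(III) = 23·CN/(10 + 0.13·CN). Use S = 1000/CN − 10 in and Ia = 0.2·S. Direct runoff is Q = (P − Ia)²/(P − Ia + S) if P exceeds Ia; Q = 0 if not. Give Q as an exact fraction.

Q = 1486606303/708992940 in ≈ 2.097 in

CN(III) from CN(II)=93: (23·93)/(10 + 0.13·93) = 213900/2209 ≈ 96.831
Max retention: S = 1000/(213900/2209) − 10 = 700/2139 in (≈ 0.327 in)
Ia = 0.2·(700/2139) = 140/2139 in ≈ 0.065 in
Since P=2.450 > Ia=0.065: effective rainfall P−Ia = 102011/42780 in
Q: (102011/42780)² ÷ (116011/42780) = 1486606303/708992940 in (≈ 2.097 in)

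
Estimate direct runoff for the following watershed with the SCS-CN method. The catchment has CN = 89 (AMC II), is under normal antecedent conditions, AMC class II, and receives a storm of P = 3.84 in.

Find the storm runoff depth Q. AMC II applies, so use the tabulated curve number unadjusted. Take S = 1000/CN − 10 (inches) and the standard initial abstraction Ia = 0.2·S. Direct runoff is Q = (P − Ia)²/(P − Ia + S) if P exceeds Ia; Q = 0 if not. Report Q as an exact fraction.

CN(II) = 89; AMC II needs no correction.
S = 1000/89 − 10 = 110/89 in ≈ 1.236 in
Ia = 0.2·(110/89) = 22/89 in ≈ 0.247 in
Since P=3.840 > Ia=0.247: effective rainfall P−Ia = 7994/2225 in
Runoff Q = (P−Ia)²/(P−Ia+S) = (3.593)²/(3.593+1.236) = 15976009/5976350 ≈ 2.673 in

Q = 15976009/5976350 in ≈ 2.673 in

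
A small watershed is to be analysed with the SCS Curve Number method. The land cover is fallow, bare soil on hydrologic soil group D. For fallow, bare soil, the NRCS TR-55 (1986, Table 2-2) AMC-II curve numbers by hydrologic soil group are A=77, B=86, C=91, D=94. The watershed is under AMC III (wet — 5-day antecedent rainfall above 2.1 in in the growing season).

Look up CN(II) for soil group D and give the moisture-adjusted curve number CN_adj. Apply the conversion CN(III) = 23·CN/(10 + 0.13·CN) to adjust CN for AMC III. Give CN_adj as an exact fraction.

CN_adj = 108100/1111 ≈ 97.300

NRCS table: fallow, bare soil, soil group D → CN(II) = 94
CN(III) from CN(II)=94: (23·94)/(10 + 0.13·94) = 108100/1111 ≈ 97.300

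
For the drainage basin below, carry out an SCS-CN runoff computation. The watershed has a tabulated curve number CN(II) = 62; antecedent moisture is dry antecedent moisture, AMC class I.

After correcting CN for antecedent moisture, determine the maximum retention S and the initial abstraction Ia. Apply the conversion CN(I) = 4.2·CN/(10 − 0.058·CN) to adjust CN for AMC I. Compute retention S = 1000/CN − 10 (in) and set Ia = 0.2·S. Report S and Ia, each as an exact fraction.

S = 9500/651 in ≈ 14.593 in; Ia = 1900/651 in ≈ 2.919 in

CN(I) from CN(II)=62: (4.2·62)/(10 − 0.058·62) = 65100/1601 ≈ 40.662
Max retention: S = 1000/(65100/1601) − 10 = 9500/651 in (≈ 14.593 in)
Ia = 0.2S: 0.2·14.593 = 2.919 in (exactly 1900/651)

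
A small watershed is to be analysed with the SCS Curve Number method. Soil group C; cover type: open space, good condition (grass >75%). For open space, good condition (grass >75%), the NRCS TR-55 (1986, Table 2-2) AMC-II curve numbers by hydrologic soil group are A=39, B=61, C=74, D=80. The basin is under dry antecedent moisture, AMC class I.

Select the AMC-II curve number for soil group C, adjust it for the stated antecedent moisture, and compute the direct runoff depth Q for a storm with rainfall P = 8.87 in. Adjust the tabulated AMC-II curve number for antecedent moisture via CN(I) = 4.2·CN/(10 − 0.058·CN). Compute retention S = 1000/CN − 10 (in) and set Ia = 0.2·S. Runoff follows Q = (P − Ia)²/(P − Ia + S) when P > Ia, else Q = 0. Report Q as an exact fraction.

NRCS table: open space, good condition (grass >75%), soil group C → CN(II) = 74
Dry (AMC I): CN(I) = 4.2·74/(10 − 0.058·74) = (1554/5)/(1427/250) = 77700/1427 ≈ 54.450
S = 1000/(77700/1427) − 10 = 6500/777 in ≈ 8.366 in
Ia = 0.2S: 0.2·8.366 = 1.673 in (exactly 1300/777)
Excess rainfall: 8.870 − 1.673 = 7.197 in; P > Ia so Q > 0
Q: (559199/77700)² ÷ (1209199/77700) = 312703521601/93954762300 in (≈ 3.328 in)

Q = 312703521601/93954762300 in ≈ 3.328 in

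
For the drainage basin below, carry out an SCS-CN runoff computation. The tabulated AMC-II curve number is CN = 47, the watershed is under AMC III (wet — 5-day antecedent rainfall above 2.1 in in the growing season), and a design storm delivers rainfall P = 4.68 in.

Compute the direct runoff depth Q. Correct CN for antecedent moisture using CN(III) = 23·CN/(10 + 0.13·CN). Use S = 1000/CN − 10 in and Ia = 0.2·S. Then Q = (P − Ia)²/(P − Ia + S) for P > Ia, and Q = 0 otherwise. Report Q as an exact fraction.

CN(III) from CN(II)=47: (23·47)/(10 + 0.13·47) = 108100/1611 ≈ 67.101
S = 1000/(108100/1611) − 10 = 5300/1081 in ≈ 4.903 in
Ia = 0.2·(5300/1081) = 1060/1081 in ≈ 0.981 in
P − Ia = 4.680 − 0.981 = 99977/27025 ≈ 3.699 in (> 0, runoff occurs)
Runoff Q = (P−Ia)²/(P−Ia+S) = (3.699)²/(3.699+4.903) = 9995400529/6282690925 ≈ 1.591 in

Q = 9995400529/6282690925 in ≈ 1.591 in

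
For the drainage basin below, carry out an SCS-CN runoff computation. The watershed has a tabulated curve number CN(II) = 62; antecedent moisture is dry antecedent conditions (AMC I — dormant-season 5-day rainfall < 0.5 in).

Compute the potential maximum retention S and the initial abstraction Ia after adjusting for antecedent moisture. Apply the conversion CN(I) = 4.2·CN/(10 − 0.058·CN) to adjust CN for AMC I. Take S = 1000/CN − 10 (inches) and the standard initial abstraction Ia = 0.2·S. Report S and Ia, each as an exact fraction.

CN(I) from CN(II)=62: (4.2·62)/(10 − 0.058·62) = 65100/1601 ≈ 40.662
Retention S: 1000/CN − 10 with CN=40.662 → S = 9500/651 ≈ 14.593 in
Ia = 0.2·(9500/651) = 1900/651 in ≈ 2.919 in

S = 9500/651 in ≈ 14.593 in; Ia = 1900/651 in ≈ 2.919 in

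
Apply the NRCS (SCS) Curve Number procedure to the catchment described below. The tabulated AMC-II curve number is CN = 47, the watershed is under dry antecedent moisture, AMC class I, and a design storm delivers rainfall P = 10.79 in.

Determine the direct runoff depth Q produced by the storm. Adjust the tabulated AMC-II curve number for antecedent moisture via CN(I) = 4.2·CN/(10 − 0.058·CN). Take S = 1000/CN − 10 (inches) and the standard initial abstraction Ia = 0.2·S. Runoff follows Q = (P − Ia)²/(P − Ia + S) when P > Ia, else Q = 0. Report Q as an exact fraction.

CN(I) from CN(II)=47: (4.2·47)/(10 − 0.058·47) = 98700/3637 ≈ 27.138
S = 1000/(98700/3637) − 10 = 26500/987 in ≈ 26.849 in
Ia = 0.2·(26500/987) = 5300/987 in ≈ 5.370 in
Excess rainfall: 10.790 − 5.370 = 5.420 in; P > Ia so Q > 0
Q = (534973/98700)²/((534973/98700) + 26500/987) = (286196110729/9741690000)/(3184973/98700) = 286196110729/314356835100 in ≈ 0.910 in

Q = 286196110729/314356835100 in ≈ 0.910 in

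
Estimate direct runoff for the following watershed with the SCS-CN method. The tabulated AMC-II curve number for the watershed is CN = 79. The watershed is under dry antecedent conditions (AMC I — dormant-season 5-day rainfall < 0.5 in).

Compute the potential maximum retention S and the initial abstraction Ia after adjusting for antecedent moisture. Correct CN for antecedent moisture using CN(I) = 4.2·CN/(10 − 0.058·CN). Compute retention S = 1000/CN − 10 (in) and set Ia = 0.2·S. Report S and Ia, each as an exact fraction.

S = 500/79 in ≈ 6.329 in; Ia = 100/79 in ≈ 1.266 in

CN(I) from CN(II)=79: (4.2·79)/(10 − 0.058·79) = 7900/129 ≈ 61.240
Max retention: S = 1000/(7900/129) − 10 = 500/79 in (≈ 6.329 in)
Ia = 0.2S: 0.2·6.329 = 1.266 in (exactly 100/79)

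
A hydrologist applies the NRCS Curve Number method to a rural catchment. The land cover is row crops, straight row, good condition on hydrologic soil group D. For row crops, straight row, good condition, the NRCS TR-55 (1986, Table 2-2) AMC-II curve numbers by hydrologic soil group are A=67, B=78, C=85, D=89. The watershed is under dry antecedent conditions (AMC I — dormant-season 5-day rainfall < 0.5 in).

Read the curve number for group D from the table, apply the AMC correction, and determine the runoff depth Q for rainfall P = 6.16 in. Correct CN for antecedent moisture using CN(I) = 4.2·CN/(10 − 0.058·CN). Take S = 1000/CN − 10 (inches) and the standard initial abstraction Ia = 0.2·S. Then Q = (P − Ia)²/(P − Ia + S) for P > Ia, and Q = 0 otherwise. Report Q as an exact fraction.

Q = 3080437558/844928175 in ≈ 3.646 in

NRCS table: row crops, straight row, good condition, soil group D → CN(II) = 89
CN(I) from CN(II)=89: (4.2·89)/(10 − 0.058·89) = 186900/2419 ≈ 77.263
Retention S: 1000/CN − 10 with CN=77.263 → S = 5500/1869 ≈ 2.943 in
Initial abstraction Ia = S/5 = (5500/1869)/5 = 1100/1869 ≈ 0.589 in
P − Ia = 6.160 − 0.589 = 260326/46725 ≈ 5.571 in (> 0, runoff occurs)
Runoff Q = (P−Ia)²/(P−Ia+S) = (5.571)²/(5.571+2.943) = 3080437558/844928175 ≈ 3.646 in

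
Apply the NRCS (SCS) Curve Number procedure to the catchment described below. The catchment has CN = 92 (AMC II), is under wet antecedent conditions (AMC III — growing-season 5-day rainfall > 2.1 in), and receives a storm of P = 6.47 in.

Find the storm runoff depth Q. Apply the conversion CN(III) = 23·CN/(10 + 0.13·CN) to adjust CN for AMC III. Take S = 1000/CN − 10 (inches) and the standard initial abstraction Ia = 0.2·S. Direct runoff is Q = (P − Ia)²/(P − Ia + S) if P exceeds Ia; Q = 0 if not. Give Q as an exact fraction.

Wet (AMC III): CN(III) = 23·92/(10 + 0.13·92) = 2116/(549/25) = 52900/549 ≈ 96.357
Retention S: 1000/CN − 10 with CN=96.357 → S = 200/529 ≈ 0.378 in
Ia = 0.2S: 0.2·0.378 = 0.076 in (exactly 40/529)
Since P=6.470 > Ia=0.076: effective rainfall P−Ia = 338263/52900 in
Runoff Q = (P−Ia)²/(P−Ia+S) = (6.394)²/(6.394+0.378) = 114421857169/18952112700 ≈ 6.037 in

Q = 114421857169/18952112700 in ≈ 6.037 in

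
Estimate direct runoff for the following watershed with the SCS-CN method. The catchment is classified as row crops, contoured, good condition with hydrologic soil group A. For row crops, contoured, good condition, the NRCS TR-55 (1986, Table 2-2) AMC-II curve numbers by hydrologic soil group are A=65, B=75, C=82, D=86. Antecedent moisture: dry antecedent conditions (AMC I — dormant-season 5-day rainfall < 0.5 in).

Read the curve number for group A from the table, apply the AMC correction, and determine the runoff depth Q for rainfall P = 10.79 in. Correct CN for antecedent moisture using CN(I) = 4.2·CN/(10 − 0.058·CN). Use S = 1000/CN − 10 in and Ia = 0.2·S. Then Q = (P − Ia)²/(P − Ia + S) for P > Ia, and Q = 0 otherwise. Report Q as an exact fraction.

NRCS table: row crops, contoured, good condition, soil group A → CN(II) = 65
CN(I) from CN(II)=65: (4.2·65)/(10 − 0.058·65) = 3900/89 ≈ 43.820
Max retention: S = 1000/(3900/89) − 10 = 500/39 in (≈ 12.821 in)
Ia = 0.2·(500/39) = 100/39 in ≈ 2.564 in
Since P=10.790 > Ia=2.564: effective rainfall P−Ia = 32081/3900 in
Runoff Q = (P−Ia)²/(P−Ia+S) = (8.226)²/(8.226+12.821) = 1029190561/320115900 ≈ 3.215 in

Q = 1029190561/320115900 in ≈ 3.215 in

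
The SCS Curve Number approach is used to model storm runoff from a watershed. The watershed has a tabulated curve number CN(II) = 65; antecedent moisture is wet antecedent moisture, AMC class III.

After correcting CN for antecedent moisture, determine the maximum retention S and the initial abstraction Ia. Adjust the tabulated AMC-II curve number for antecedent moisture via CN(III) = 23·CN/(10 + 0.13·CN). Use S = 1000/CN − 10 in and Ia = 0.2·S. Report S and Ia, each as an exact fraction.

S = 700/299 in ≈ 2.341 in; Ia = 140/299 in ≈ 0.468 in

Adjust CN=65 to AMC III: 23·65/(10 + 0.13·65) → 1495 ÷ (369/20) = 29900/369 ≈ 81.030
S = 1000/(29900/369) − 10 = 700/299 in ≈ 2.341 in
Ia = 0.2S: 0.2·2.341 = 0.468 in (exactly 140/299)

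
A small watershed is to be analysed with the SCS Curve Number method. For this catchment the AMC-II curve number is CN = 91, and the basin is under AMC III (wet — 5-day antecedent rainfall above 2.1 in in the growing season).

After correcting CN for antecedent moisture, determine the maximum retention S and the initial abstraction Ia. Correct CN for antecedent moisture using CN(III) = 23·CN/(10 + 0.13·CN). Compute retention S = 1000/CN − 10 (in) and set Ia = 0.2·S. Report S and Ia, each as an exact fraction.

S = 900/2093 in ≈ 0.430 in; Ia = 180/2093 in ≈ 0.086 in

Wet (AMC III): CN(III) = 23·91/(10 + 0.13·91) = 2093/(2183/100) = 209300/2183 ≈ 95.877
S = 1000/(209300/2183) − 10 = 900/2093 in ≈ 0.430 in
Initial abstraction Ia = S/5 = (900/2093)/5 = 180/2093 ≈ 0.086 in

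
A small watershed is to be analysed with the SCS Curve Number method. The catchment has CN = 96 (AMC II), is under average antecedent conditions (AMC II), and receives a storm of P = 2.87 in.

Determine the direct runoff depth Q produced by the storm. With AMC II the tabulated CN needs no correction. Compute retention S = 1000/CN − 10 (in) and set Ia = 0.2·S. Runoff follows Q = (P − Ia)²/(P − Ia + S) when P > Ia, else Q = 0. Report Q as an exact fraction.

AMC II — tabulated CN = 96 applies directly.
S = 1000/96 − 10 = 5/12 in ≈ 0.417 in
Ia = 0.2S: 0.2·0.417 = 0.083 in (exactly 1/12)
P − Ia = 2.870 − 0.083 = 209/75 ≈ 2.787 in (> 0, runoff occurs)
Q: (209/75)² ÷ (961/300) = 174724/72075 in (≈ 2.424 in)

Q = 174724/72075 in ≈ 2.424 in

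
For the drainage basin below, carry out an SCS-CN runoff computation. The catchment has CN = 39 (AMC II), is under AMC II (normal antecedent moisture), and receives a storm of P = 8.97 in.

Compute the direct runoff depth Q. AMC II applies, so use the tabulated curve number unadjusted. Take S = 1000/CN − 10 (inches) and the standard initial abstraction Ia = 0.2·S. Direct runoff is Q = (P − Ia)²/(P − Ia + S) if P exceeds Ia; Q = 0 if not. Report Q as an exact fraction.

AMC II — tabulated CN = 39 applies directly.
S = 1000/39 − 10 = 610/39 in ≈ 15.641 in
Ia = 0.2·(610/39) = 122/39 in ≈ 3.128 in
Since P=8.970 > Ia=3.128: effective rainfall P−Ia = 22783/3900 in
Runoff Q = (P−Ia)²/(P−Ia+S) = (5.842)²/(5.842+15.641) = 519065089/326753700 ≈ 1.589 in

Q = 519065089/326753700 in ≈ 1.589 in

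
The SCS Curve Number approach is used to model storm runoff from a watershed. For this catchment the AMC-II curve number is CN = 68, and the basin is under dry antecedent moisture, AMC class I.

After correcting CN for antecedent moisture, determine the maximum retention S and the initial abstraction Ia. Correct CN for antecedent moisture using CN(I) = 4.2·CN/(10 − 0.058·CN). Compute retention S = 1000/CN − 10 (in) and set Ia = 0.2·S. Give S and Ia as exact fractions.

S = 4000/357 in ≈ 11.204 in; Ia = 800/357 in ≈ 2.241 in

Adjust CN=68 to AMC I: 4.2·68/(10 − 0.058·68) → (1428/5) ÷ (757/125) = 35700/757 ≈ 47.160
Retention S: 1000/CN − 10 with CN=47.160 → S = 4000/357 ≈ 11.204 in
Initial abstraction Ia = S/5 = (4000/357)/5 = 800/357 ≈ 2.241 in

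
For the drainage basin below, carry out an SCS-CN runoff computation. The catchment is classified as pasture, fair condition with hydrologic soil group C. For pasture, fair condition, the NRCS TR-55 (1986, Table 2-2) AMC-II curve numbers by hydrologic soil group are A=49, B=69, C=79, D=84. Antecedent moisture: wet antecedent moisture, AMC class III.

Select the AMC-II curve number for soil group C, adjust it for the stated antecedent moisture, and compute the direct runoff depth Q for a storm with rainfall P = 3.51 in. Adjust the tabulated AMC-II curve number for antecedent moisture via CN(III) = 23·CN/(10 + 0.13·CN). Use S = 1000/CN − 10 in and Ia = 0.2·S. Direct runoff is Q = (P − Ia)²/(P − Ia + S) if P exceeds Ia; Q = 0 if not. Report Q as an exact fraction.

NRCS table: pasture, fair condition, soil group C → CN(II) = 79
Wet (AMC III): CN(III) = 23·79/(10 + 0.13·79) = 1817/(2027/100) = 181700/2027 ≈ 89.640
Retention S: 1000/CN − 10 with CN=89.640 → S = 2100/1817 ≈ 1.156 in
Initial abstraction Ia = S/5 = (2100/1817)/5 = 420/1817 ≈ 0.231 in
P − Ia = 3.510 − 0.231 = 595767/181700 ≈ 3.279 in (> 0, runoff occurs)
Q = (595767/181700)²/((595767/181700) + 2100/1817) = (354938318289/33014890000)/(805767/181700) = 118312772763/48802621300 in ≈ 2.424 in

Q = 118312772763/48802621300 in ≈ 2.424 in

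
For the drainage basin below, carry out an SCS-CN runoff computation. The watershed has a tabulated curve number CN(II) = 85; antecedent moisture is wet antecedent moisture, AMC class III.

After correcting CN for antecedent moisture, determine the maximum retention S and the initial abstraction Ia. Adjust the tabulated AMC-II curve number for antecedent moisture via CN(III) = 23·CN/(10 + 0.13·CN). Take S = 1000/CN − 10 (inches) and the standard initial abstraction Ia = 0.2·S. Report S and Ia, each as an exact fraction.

S = 300/391 in ≈ 0.767 in; Ia = 60/391 in ≈ 0.153 in

Wet (AMC III): CN(III) = 23·85/(10 + 0.13·85) = 1955/(421/20) = 39100/421 ≈ 92.874
S = 1000/(39100/421) − 10 = 300/391 in ≈ 0.767 in
Ia = 0.2S: 0.2·0.767 = 0.153 in (exactly 60/391)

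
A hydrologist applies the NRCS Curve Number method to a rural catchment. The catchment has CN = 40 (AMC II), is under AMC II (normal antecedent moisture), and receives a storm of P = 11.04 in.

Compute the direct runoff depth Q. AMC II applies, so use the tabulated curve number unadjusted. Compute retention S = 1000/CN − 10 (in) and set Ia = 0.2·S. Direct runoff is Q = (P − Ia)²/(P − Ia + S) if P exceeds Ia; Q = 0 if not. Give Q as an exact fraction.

AMC II — tabulated CN = 40 applies directly.
S = 1000/40 − 10 = 15 in ≈ 15.000 in
Initial abstraction Ia = S/5 = 15/5 = 3 ≈ 3.000 in
Excess rainfall: 11.040 − 3.000 = 8.040 in; P > Ia so Q > 0
Runoff Q = (P−Ia)²/(P−Ia+S) = (8.040)²/(8.040+15.000) = 4489/1600 ≈ 2.806 in

Q = 4489/1600 in ≈ 2.806 in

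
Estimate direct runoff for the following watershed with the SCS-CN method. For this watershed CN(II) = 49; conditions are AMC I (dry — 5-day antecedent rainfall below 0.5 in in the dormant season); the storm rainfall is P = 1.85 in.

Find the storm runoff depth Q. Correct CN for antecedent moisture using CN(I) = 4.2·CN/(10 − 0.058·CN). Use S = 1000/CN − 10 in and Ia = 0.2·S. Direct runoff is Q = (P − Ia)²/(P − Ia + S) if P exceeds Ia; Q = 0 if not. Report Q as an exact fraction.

Dry (AMC I): CN(I) = 4.2·49/(10 − 0.058·49) = (1029/5)/(3579/500) = 34300/1193 ≈ 28.751
S = 1000/(34300/1193) − 10 = 8500/343 in ≈ 24.781 in
Ia = 0.2S: 0.2·24.781 = 4.956 in (exactly 1700/343)
P = 1.850 ≤ Ia = 4.956 in: entire storm abstracted, Q = 0.

Q = 0 in ≈ 0.000 in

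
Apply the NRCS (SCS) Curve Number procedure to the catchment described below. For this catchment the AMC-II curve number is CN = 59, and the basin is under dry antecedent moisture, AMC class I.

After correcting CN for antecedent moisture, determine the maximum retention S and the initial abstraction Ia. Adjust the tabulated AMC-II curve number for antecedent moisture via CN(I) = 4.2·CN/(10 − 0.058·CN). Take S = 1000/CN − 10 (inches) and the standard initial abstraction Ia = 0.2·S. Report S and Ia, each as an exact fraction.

S = 20500/1239 in ≈ 16.546 in; Ia = 4100/1239 in ≈ 3.309 in

CN(I) from CN(II)=59: (4.2·59)/(10 − 0.058·59) = 123900/3289 ≈ 37.671
Retention S: 1000/CN − 10 with CN=37.671 → S = 20500/1239 ≈ 16.546 in
Ia = 0.2·(20500/1239) = 4100/1239 in ≈ 3.309 in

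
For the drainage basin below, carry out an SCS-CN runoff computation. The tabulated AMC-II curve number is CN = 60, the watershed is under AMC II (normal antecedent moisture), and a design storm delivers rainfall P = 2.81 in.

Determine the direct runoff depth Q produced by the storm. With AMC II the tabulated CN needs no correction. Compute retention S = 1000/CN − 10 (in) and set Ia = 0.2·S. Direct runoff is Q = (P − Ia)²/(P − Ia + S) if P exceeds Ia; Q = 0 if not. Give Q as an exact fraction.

Q = 196249/732900 in ≈ 0.268 in

AMC II — tabulated CN = 60 applies directly.
Max retention: S = 1000/60 − 10 = 20/3 in (≈ 6.667 in)
Ia = 0.2S: 0.2·6.667 = 1.333 in (exactly 4/3)
Since P=2.810 > Ia=1.333: effective rainfall P−Ia = 443/300 in
Runoff Q = (P−Ia)²/(P−Ia+S) = (1.477)²/(1.477+6.667) = 196249/732900 ≈ 0.268 in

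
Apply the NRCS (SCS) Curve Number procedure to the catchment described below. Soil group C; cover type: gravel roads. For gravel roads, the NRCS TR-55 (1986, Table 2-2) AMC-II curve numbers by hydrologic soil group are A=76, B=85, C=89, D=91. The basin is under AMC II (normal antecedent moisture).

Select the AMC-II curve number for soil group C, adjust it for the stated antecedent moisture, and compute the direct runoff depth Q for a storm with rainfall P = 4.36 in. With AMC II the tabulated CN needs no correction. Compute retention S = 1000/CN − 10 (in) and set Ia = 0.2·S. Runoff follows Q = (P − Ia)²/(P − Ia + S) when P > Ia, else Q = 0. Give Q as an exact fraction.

Q = 83740801/26479725 in ≈ 3.162 in

NRCS table: gravel roads, soil group C → CN(II) = 89
CN(II) = 89; AMC II needs no correction.
S = 1000/89 − 10 = 110/89 in ≈ 1.236 in
Initial abstraction Ia = S/5 = (110/89)/5 = 22/89 ≈ 0.247 in
Excess rainfall: 4.360 − 0.247 = 4.113 in; P > Ia so Q > 0
Q = (9151/2225)²/((9151/2225) + 110/89) = (83740801/4950625)/(11901/2225) = 83740801/26479725 in ≈ 3.162 in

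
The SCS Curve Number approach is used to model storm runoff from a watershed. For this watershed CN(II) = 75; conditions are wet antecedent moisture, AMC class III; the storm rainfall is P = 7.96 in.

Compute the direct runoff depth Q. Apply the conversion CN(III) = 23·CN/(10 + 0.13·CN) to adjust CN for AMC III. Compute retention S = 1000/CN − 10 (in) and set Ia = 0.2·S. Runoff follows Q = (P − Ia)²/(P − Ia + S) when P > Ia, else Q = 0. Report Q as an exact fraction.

Adjust CN=75 to AMC III: 23·75/(10 + 0.13·75) → 1725 ÷ (79/4) = 6900/79 ≈ 87.342
S = 1000/(6900/79) − 10 = 100/69 in ≈ 1.449 in
Ia = 0.2S: 0.2·1.449 = 0.290 in (exactly 20/69)
Since P=7.960 > Ia=0.290: effective rainfall P−Ia = 13231/1725 in
Runoff Q = (P−Ia)²/(P−Ia+S) = (7.670)²/(7.670+1.449) = 175059361/27135975 ≈ 6.451 in

Q = 175059361/27135975 in ≈ 6.451 in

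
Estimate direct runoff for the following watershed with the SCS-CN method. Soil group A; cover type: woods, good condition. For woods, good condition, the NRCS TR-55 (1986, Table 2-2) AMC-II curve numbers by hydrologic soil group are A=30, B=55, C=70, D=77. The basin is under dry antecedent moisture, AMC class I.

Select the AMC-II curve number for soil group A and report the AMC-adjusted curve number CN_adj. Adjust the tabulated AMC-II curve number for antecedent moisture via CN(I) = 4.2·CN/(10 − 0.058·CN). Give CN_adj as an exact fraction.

NRCS table: woods, good condition, soil group A → CN(II) = 30
Adjust CN=30 to AMC I: 4.2·30/(10 − 0.058·30) → 126 ÷ (413/50) = 900/59 ≈ 15.254

CN_adj = 900/59 ≈ 15.254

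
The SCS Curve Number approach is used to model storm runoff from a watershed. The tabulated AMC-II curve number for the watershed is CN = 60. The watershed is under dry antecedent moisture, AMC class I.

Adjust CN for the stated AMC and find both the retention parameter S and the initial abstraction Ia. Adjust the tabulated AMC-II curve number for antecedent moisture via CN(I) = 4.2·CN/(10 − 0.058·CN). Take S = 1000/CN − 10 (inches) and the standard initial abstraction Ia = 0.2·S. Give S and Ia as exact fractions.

Adjust CN=60 to AMC I: 4.2·60/(10 − 0.058·60) → 252 ÷ (163/25) = 6300/163 ≈ 38.650
Max retention: S = 1000/(6300/163) − 10 = 1000/63 in (≈ 15.873 in)
Initial abstraction Ia = S/5 = (1000/63)/5 = 200/63 ≈ 3.175 in

S = 1000/63 in ≈ 15.873 in; Ia = 200/63 in ≈ 3.175 in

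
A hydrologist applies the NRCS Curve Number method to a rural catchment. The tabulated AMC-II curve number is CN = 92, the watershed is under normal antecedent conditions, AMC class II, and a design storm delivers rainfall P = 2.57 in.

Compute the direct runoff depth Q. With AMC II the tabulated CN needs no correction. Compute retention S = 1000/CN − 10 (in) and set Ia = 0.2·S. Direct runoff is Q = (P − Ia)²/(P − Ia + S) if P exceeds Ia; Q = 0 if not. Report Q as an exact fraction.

Q = 30371121/17275300 in ≈ 1.758 in

Average conditions: CN = 92 (no AMC adjustment).
S = 1000/92 − 10 = 20/23 in ≈ 0.870 in
Ia = 0.2S: 0.2·0.870 = 0.174 in (exactly 4/23)
Since P=2.570 > Ia=0.174: effective rainfall P−Ia = 5511/2300 in
Q: (5511/2300)² ÷ (7511/2300) = 30371121/17275300 in (≈ 1.758 in)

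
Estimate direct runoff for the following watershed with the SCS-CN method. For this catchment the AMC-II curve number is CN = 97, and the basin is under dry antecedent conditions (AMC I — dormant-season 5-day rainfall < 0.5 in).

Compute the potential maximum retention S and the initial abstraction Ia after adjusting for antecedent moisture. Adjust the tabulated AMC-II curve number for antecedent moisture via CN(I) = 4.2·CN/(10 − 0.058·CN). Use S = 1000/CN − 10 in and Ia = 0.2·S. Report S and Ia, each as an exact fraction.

S = 500/679 in ≈ 0.736 in; Ia = 100/679 in ≈ 0.147 in

Adjust CN=97 to AMC I: 4.2·97/(10 − 0.058·97) → (2037/5) ÷ (2187/500) = 67900/729 ≈ 93.141
Retention S: 1000/CN − 10 with CN=93.141 → S = 500/679 ≈ 0.736 in
Ia = 0.2S: 0.2·0.736 = 0.147 in (exactly 100/679)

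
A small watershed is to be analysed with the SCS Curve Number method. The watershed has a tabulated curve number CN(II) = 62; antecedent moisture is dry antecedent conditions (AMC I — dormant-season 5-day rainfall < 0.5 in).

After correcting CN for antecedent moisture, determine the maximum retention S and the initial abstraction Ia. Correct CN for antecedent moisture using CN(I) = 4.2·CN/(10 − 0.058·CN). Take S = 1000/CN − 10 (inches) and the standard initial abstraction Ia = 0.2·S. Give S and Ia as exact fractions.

S = 9500/651 in ≈ 14.593 in; Ia = 1900/651 in ≈ 2.919 in

Dry (AMC I): CN(I) = 4.2·62/(10 − 0.058·62) = (1302/5)/(1601/250) = 65100/1601 ≈ 40.662
Max retention: S = 1000/(65100/1601) − 10 = 9500/651 in (≈ 14.593 in)
Ia = 0.2S: 0.2·14.593 = 2.919 in (exactly 1900/651)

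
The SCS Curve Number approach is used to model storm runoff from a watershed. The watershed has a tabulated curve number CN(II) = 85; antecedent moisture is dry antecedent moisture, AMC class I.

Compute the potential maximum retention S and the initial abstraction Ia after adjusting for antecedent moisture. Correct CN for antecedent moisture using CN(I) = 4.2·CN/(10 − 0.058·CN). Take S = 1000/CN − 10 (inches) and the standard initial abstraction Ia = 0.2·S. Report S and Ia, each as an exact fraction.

CN(I) from CN(II)=85: (4.2·85)/(10 − 0.058·85) = 11900/169 ≈ 70.414
S = 1000/(11900/169) − 10 = 500/119 in ≈ 4.202 in
Initial abstraction Ia = S/5 = (500/119)/5 = 100/119 ≈ 0.840 in

S = 500/119 in ≈ 4.202 in; Ia = 100/119 in ≈ 0.840 in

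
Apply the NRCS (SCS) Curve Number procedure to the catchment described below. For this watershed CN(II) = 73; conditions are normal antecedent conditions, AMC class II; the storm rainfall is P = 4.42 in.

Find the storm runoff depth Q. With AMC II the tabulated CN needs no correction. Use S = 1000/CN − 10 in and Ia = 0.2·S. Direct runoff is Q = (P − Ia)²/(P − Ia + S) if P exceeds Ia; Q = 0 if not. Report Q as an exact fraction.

Q = 180445489/98305450 in ≈ 1.836 in

Average conditions: CN = 73 (no AMC adjustment).
Retention S: 1000/CN − 10 with CN=73.000 → S = 270/73 ≈ 3.699 in
Initial abstraction Ia = S/5 = (270/73)/5 = 54/73 ≈ 0.740 in
Excess rainfall: 4.420 − 0.740 = 3.680 in; P > Ia so Q > 0
Runoff Q = (P−Ia)²/(P−Ia+S) = (3.680)²/(3.680+3.699) = 180445489/98305450 ≈ 1.836 in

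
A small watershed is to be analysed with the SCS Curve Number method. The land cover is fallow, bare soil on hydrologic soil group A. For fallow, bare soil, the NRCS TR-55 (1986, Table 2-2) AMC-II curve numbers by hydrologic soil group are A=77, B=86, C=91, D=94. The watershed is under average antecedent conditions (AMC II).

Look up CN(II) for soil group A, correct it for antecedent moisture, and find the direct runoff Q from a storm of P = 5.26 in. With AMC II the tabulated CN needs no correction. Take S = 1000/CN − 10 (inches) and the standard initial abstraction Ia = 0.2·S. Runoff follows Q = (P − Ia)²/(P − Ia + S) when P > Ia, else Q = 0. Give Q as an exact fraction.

NRCS table: fallow, bare soil, soil group A → CN(II) = 77
AMC II — tabulated CN = 77 applies directly.
Max retention: S = 1000/77 − 10 = 230/77 in (≈ 2.987 in)
Ia = 0.2S: 0.2·2.987 = 0.597 in (exactly 46/77)
P − Ia = 5.260 − 0.597 = 17951/3850 ≈ 4.663 in (> 0, runoff occurs)
Runoff Q = (P−Ia)²/(P−Ia+S) = (4.663)²/(4.663+2.987) = 322238401/113386350 ≈ 2.842 in

Q = 322238401/113386350 in ≈ 2.842 in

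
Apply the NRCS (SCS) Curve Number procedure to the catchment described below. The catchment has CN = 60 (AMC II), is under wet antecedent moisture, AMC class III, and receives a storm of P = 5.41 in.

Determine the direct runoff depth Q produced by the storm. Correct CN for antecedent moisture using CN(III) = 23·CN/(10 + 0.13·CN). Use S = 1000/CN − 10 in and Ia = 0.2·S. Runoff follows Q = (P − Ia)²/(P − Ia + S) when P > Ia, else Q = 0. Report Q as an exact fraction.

Q = 1110822241/367970100 in ≈ 3.019 in

Wet (AMC III): CN(III) = 23·60/(10 + 0.13·60) = 1380/(89/5) = 6900/89 ≈ 77.528
Retention S: 1000/CN − 10 with CN=77.528 → S = 200/69 ≈ 2.899 in
Initial abstraction Ia = S/5 = (200/69)/5 = 40/69 ≈ 0.580 in
Excess rainfall: 5.410 − 0.580 = 4.830 in; P > Ia so Q > 0
Runoff Q = (P−Ia)²/(P−Ia+S) = (4.830)²/(4.830+2.899) = 1110822241/367970100 ≈ 3.019 in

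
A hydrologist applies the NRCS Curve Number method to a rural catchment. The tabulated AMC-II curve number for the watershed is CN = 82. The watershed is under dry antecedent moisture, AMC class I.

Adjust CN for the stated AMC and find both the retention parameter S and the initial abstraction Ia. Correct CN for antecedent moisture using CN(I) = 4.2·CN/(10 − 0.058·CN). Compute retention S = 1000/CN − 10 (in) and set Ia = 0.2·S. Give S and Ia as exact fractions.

Dry (AMC I): CN(I) = 4.2·82/(10 − 0.058·82) = (1722/5)/(1311/250) = 28700/437 ≈ 65.675
S = 1000/(28700/437) − 10 = 1500/287 in ≈ 5.226 in
Ia = 0.2·(1500/287) = 300/287 in ≈ 1.045 in

S = 1500/287 in ≈ 5.226 in; Ia = 300/287 in ≈ 1.045 in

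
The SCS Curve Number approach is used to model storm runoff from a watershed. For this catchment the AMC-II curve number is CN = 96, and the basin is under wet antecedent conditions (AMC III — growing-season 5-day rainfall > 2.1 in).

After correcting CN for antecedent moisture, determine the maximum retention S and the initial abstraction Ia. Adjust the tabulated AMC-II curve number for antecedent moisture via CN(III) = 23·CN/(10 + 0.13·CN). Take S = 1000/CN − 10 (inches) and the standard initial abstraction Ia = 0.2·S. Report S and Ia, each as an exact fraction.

CN(III) from CN(II)=96: (23·96)/(10 + 0.13·96) = 27600/281 ≈ 98.221
Max retention: S = 1000/(27600/281) − 10 = 25/138 in (≈ 0.181 in)
Ia = 0.2·(25/138) = 5/138 in ≈ 0.036 in

S = 25/138 in ≈ 0.181 in; Ia = 5/138 in ≈ 0.036 in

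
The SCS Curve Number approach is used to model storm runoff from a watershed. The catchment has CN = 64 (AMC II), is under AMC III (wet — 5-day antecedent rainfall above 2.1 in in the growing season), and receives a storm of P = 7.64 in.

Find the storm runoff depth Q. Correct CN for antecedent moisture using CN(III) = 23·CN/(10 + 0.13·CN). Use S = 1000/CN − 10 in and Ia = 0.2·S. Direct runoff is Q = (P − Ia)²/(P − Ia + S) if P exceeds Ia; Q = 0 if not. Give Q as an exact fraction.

Q = 270503809/50765600 in ≈ 5.328 in

Adjust CN=64 to AMC III: 23·64/(10 + 0.13·64) → 1472 ÷ (458/25) = 18400/229 ≈ 80.349
Max retention: S = 1000/(18400/229) − 10 = 225/92 in (≈ 2.446 in)
Ia = 0.2·(225/92) = 45/92 in ≈ 0.489 in
Since P=7.640 > Ia=0.489: effective rainfall P−Ia = 16447/2300 in
Q: (16447/2300)² ÷ (5518/575) = 270503809/50765600 in (≈ 5.328 in)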